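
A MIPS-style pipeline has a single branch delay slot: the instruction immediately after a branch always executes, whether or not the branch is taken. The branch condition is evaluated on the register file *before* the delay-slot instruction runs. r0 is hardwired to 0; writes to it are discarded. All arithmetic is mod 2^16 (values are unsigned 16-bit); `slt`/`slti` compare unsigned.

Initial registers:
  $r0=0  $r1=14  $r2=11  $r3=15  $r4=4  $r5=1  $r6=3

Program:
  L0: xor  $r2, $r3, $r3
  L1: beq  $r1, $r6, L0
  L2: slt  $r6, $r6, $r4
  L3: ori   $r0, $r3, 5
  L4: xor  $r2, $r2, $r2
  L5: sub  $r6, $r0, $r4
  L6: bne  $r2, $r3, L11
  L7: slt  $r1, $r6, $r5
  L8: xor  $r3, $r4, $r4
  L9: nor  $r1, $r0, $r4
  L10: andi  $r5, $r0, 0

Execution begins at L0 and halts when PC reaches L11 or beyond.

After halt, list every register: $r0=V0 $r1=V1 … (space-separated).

#0 xor  $r2, $r3, $r3 ; 0/14/0/15/4/1/3
#1 beq  $r1, $r6, L0 ; 0/14/0/15/4/1/3 ; →fallthru
#2 slt  $r6, $r6, $r4 ; 0/14/0/15/4/1/1
#3 ori   $r0, $r3, 5 ; 0/14/0/15/4/1/1
#4 xor  $r2, $r2, $r2 ; 0/14/0/15/4/1/1
#5 sub  $r6, $r0, $r4 ; 0/14/0/15/4/1/65532
#6 bne  $r2, $r3, L11 ; 0/14/0/15/4/1/65532 ; →target
#7 slt  $r1, $r6, $r5 ; 0/0/0/15/4/1/65532

$r0=0 $r1=0 $r2=0 $r3=15 $r4=4 $r5=1 $r6=65532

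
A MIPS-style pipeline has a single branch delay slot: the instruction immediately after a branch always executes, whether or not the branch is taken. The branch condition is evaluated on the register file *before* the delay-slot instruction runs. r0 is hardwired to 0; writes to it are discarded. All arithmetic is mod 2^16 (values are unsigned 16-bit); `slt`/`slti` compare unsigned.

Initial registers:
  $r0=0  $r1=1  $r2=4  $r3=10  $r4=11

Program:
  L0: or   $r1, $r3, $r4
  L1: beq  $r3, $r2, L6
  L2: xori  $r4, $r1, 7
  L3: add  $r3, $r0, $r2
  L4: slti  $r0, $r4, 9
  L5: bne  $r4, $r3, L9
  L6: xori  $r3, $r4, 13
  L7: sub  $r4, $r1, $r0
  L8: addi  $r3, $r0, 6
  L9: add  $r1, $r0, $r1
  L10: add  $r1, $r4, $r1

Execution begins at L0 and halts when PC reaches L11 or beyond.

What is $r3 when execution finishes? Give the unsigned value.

1

#0 or   $r1, $r3, $r4 ; 0/11/4/10/11
#1 beq  $r3, $r2, L6 ; 0/11/4/10/11 ; →fallthru
#2 xori  $r4, $r1, 7 ; 0/11/4/10/12
#3 add  $r3, $r0, $r2 ; 0/11/4/4/12
#4 slti  $r0, $r4, 9 ; 0/11/4/4/12
#5 bne  $r4, $r3, L9 ; 0/11/4/4/12 ; →target
#6 xori  $r3, $r4, 13 ; 0/11/4/1/12
#9 add  $r1, $r0, $r1 ; 0/11/4/1/12
#10 add  $r1, $r4, $r1 ; 0/23/4/1/12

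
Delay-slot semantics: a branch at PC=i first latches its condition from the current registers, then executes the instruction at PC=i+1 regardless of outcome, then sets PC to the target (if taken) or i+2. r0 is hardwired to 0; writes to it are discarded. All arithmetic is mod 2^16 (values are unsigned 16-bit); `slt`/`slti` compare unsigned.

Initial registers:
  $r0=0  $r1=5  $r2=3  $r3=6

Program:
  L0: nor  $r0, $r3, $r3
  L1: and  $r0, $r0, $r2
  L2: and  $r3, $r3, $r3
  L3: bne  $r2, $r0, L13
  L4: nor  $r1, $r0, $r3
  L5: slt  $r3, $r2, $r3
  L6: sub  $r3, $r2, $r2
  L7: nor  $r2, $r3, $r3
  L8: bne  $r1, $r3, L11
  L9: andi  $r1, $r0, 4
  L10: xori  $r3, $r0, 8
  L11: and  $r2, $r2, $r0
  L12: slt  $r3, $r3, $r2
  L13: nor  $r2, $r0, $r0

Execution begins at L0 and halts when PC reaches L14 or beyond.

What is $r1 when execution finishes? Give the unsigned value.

[0] nor  $r0, $r3, $r3  →  {$r0:0, $r1:5, $r2:3, $r3:6}
[1] and  $r0, $r0, $r2  →  {$r0:0, $r1:5, $r2:3, $r3:6}
[2] and  $r3, $r3, $r3  →  {$r0:0, $r1:5, $r2:3, $r3:6}
[3] bne  $r2, $r0, L13  →  {$r0:0, $r1:5, $r2:3, $r3:6}  ⟨branch taken⟩
[4] nor  $r1, $r0, $r3  →  {$r0:0, $r1:65529, $r2:3, $r3:6}
[13] nor  $r2, $r0, $r0  →  {$r0:0, $r1:65529, $r2:65535, $r3:6}

65529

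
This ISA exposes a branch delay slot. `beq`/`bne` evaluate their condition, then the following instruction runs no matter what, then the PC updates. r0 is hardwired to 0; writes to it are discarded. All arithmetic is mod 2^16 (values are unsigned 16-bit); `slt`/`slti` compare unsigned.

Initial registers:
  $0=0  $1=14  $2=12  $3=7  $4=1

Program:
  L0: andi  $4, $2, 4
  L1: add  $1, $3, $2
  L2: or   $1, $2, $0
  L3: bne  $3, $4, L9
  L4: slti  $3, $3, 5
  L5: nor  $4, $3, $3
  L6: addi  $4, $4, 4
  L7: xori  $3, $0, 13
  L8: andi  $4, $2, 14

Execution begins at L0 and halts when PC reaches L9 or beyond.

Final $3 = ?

0

[0] andi  $4, $2, 4  →  {$0:0, $1:14, $2:12, $3:7, $4:4}
[1] add  $1, $3, $2  →  {$0:0, $1:19, $2:12, $3:7, $4:4}
[2] or   $1, $2, $0  →  {$0:0, $1:12, $2:12, $3:7, $4:4}
[3] bne  $3, $4, L9  →  {$0:0, $1:12, $2:12, $3:7, $4:4}  ⟨branch taken⟩
[4] slti  $3, $3, 5  →  {$0:0, $1:12, $2:12, $3:0, $4:4}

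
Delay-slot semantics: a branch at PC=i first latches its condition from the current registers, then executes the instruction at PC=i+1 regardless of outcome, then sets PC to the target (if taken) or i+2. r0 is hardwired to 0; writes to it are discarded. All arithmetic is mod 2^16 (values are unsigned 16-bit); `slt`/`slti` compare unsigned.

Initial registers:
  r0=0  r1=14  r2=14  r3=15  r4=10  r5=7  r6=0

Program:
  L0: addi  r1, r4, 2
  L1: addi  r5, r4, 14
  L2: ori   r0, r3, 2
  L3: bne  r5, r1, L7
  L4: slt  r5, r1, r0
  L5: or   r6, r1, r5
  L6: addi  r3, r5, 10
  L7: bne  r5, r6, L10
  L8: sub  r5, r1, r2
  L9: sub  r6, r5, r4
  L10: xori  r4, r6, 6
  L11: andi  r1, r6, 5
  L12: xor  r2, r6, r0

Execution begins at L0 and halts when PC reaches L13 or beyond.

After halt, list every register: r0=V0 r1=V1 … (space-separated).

r0=0 r1=4 r2=65524 r3=15 r4=65522 r5=65534 r6=65524

PC=0  addi  r1, r4, 2        | r0=0 r1=12 r2=14 r3=15 r4=10 r5=7 r6=0
PC=1  addi  r5, r4, 14       | r0=0 r1=12 r2=14 r3=15 r4=10 r5=24 r6=0
PC=2  ori   r0, r3, 2        | r0=0 r1=12 r2=14 r3=15 r4=10 r5=24 r6=0
PC=3  bne  r5, r1, L7        | r0=0 r1=12 r2=14 r3=15 r4=10 r5=24 r6=0  [TAKEN]
PC=4  slt  r5, r1, r0        | r0=0 r1=12 r2=14 r3=15 r4=10 r5=0 r6=0
PC=7  bne  r5, r6, L10       | r0=0 r1=12 r2=14 r3=15 r4=10 r5=0 r6=0  [not taken]
PC=8  sub  r5, r1, r2        | r0=0 r1=12 r2=14 r3=15 r4=10 r5=65534 r6=0
PC=9  sub  r6, r5, r4        | r0=0 r1=12 r2=14 r3=15 r4=10 r5=65534 r6=65524
PC=10 xori  r4, r6, 6        | r0=0 r1=12 r2=14 r3=15 r4=65522 r5=65534 r6=65524
PC=11 andi  r1, r6, 5        | r0=0 r1=4 r2=14 r3=15 r4=65522 r5=65534 r6=65524
PC=12 xor  r2, r6, r0        | r0=0 r1=4 r2=65524 r3=15 r4=65522 r5=65534 r6=65524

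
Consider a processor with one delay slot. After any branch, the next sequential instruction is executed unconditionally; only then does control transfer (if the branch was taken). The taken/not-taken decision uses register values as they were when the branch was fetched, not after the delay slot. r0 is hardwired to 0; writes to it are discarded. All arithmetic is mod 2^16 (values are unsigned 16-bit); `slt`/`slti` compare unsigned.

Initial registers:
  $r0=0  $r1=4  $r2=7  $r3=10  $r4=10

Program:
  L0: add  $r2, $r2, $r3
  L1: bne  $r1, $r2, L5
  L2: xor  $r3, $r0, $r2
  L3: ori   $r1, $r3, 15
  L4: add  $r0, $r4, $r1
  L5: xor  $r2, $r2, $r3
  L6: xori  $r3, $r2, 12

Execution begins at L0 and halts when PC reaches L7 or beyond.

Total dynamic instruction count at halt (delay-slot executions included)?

PC=0  add  $r2, $r2, $r3     | $r0=0 $r1=4 $r2=17 $r3=10 $r4=10
PC=1  bne  $r1, $r2, L5      | $r0=0 $r1=4 $r2=17 $r3=10 $r4=10  [TAKEN]
PC=2  xor  $r3, $r0, $r2     | $r0=0 $r1=4 $r2=17 $r3=17 $r4=10
PC=5  xor  $r2, $r2, $r3     | $r0=0 $r1=4 $r2=0 $r3=17 $r4=10
PC=6  xori  $r3, $r2, 12     | $r0=0 $r1=4 $r2=0 $r3=12 $r4=10

5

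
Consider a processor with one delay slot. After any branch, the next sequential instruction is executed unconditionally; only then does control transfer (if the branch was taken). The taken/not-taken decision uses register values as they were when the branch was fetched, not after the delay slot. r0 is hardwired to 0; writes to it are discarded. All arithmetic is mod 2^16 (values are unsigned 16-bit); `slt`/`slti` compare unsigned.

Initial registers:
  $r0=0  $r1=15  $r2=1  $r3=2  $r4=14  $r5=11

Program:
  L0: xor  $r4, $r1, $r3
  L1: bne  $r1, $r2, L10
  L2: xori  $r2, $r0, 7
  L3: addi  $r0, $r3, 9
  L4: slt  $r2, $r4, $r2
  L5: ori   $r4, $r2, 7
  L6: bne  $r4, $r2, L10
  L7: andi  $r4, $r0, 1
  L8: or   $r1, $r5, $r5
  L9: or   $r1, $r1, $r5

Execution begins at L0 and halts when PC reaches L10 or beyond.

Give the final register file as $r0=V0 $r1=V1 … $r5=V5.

$r0=0 $r1=15 $r2=7 $r3=2 $r4=13 $r5=11

PC=0  xor  $r4, $r1, $r3     | $r0=0 $r1=15 $r2=1 $r3=2 $r4=13 $r5=11
PC=1  bne  $r1, $r2, L10     | $r0=0 $r1=15 $r2=1 $r3=2 $r4=13 $r5=11  [TAKEN]
PC=2  xori  $r2, $r0, 7      | $r0=0 $r1=15 $r2=7 $r3=2 $r4=13 $r5=11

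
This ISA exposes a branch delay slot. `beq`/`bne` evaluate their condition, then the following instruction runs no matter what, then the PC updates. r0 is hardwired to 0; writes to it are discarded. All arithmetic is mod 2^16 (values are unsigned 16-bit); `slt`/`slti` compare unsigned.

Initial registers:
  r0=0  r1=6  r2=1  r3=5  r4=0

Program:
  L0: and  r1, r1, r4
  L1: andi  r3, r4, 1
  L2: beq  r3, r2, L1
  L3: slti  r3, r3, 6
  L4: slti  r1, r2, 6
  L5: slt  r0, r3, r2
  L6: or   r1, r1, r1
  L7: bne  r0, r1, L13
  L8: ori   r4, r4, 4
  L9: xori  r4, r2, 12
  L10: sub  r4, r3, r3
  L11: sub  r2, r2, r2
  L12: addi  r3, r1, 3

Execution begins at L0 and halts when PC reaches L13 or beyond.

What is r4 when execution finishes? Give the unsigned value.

4

#0 and  r1, r1, r4 ; 0/0/1/5/0
#1 andi  r3, r4, 1 ; 0/0/1/0/0
#2 beq  r3, r2, L1 ; 0/0/1/0/0 ; →fallthru
#3 slti  r3, r3, 6 ; 0/0/1/1/0
#4 slti  r1, r2, 6 ; 0/1/1/1/0
#5 slt  r0, r3, r2 ; 0/1/1/1/0
#6 or   r1, r1, r1 ; 0/1/1/1/0
#7 bne  r0, r1, L13 ; 0/1/1/1/0 ; →target
#8 ori   r4, r4, 4 ; 0/1/1/1/4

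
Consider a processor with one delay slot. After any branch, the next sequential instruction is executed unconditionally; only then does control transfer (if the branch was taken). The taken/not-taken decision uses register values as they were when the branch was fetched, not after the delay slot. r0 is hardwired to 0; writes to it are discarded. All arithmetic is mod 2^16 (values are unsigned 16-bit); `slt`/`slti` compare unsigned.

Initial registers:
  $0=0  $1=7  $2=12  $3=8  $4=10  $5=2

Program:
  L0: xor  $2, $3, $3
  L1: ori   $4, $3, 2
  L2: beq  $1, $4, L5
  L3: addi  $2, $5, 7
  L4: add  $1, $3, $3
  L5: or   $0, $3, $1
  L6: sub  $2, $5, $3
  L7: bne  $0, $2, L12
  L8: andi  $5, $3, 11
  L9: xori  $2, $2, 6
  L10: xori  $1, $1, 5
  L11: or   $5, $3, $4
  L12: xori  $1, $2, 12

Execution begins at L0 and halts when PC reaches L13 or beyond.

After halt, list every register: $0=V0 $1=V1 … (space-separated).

[0] xor  $2, $3, $3  →  {$0:0, $1:7, $2:0, $3:8, $4:10, $5:2}
[1] ori   $4, $3, 2  →  {$0:0, $1:7, $2:0, $3:8, $4:10, $5:2}
[2] beq  $1, $4, L5  →  {$0:0, $1:7, $2:0, $3:8, $4:10, $5:2}  ⟨branch fallthrough⟩
[3] addi  $2, $5, 7  →  {$0:0, $1:7, $2:9, $3:8, $4:10, $5:2}
[4] add  $1, $3, $3  →  {$0:0, $1:16, $2:9, $3:8, $4:10, $5:2}
[5] or   $0, $3, $1  →  {$0:0, $1:16, $2:9, $3:8, $4:10, $5:2}
[6] sub  $2, $5, $3  →  {$0:0, $1:16, $2:65530, $3:8, $4:10, $5:2}
[7] bne  $0, $2, L12  →  {$0:0, $1:16, $2:65530, $3:8, $4:10, $5:2}  ⟨branch taken⟩
[8] andi  $5, $3, 11  →  {$0:0, $1:16, $2:65530, $3:8, $4:10, $5:8}
[12] xori  $1, $2, 12  →  {$0:0, $1:65526, $2:65530, $3:8, $4:10, $5:8}

$0=0 $1=65526 $2=65530 $3=8 $4=10 $5=8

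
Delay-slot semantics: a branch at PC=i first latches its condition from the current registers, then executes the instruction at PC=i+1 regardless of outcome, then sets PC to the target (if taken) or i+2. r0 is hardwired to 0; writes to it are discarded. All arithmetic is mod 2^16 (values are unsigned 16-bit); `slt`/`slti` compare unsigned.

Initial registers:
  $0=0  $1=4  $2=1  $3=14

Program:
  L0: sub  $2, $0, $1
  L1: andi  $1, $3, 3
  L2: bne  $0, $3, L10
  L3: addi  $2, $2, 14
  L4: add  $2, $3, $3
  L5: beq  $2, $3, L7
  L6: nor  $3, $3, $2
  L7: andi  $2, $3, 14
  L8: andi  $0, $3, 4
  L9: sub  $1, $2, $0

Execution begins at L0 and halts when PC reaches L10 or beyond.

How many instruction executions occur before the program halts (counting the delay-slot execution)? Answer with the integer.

4

PC=0  sub  $2, $0, $1        | $0=0 $1=4 $2=65532 $3=14
PC=1  andi  $1, $3, 3        | $0=0 $1=2 $2=65532 $3=14
PC=2  bne  $0, $3, L10       | $0=0 $1=2 $2=65532 $3=14  [TAKEN]
PC=3  addi  $2, $2, 14       | $0=0 $1=2 $2=10 $3=14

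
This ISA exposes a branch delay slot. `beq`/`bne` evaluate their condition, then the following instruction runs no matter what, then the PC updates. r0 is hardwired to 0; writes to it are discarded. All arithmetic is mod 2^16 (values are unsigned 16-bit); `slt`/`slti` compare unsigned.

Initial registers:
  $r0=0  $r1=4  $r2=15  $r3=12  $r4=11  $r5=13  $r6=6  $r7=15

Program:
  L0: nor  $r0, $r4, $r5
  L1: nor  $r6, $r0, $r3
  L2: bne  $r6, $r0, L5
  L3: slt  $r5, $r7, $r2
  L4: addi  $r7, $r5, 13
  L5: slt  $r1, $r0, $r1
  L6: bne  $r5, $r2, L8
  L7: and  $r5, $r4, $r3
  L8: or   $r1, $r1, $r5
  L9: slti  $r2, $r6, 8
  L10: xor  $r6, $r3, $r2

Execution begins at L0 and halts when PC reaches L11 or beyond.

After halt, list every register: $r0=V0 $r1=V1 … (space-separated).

$r0=0 $r1=9 $r2=0 $r3=12 $r4=11 $r5=8 $r6=12 $r7=15

[0] nor  $r0, $r4, $r5  →  {$r0:0, $r1:4, $r2:15, $r3:12, $r4:11, $r5:13, $r6:6, $r7:15}
[1] nor  $r6, $r0, $r3  →  {$r0:0, $r1:4, $r2:15, $r3:12, $r4:11, $r5:13, $r6:65523, $r7:15}
[2] bne  $r6, $r0, L5  →  {$r0:0, $r1:4, $r2:15, $r3:12, $r4:11, $r5:13, $r6:65523, $r7:15}  ⟨branch taken⟩
[3] slt  $r5, $r7, $r2  →  {$r0:0, $r1:4, $r2:15, $r3:12, $r4:11, $r5:0, $r6:65523, $r7:15}
[5] slt  $r1, $r0, $r1  →  {$r0:0, $r1:1, $r2:15, $r3:12, $r4:11, $r5:0, $r6:65523, $r7:15}
[6] bne  $r5, $r2, L8  →  {$r0:0, $r1:1, $r2:15, $r3:12, $r4:11, $r5:0, $r6:65523, $r7:15}  ⟨branch taken⟩
[7] and  $r5, $r4, $r3  →  {$r0:0, $r1:1, $r2:15, $r3:12, $r4:11, $r5:8, $r6:65523, $r7:15}
[8] or   $r1, $r1, $r5  →  {$r0:0, $r1:9, $r2:15, $r3:12, $r4:11, $r5:8, $r6:65523, $r7:15}
[9] slti  $r2, $r6, 8  →  {$r0:0, $r1:9, $r2:0, $r3:12, $r4:11, $r5:8, $r6:65523, $r7:15}
[10] xor  $r6, $r3, $r2  →  {$r0:0, $r1:9, $r2:0, $r3:12, $r4:11, $r5:8, $r6:12, $r7:15}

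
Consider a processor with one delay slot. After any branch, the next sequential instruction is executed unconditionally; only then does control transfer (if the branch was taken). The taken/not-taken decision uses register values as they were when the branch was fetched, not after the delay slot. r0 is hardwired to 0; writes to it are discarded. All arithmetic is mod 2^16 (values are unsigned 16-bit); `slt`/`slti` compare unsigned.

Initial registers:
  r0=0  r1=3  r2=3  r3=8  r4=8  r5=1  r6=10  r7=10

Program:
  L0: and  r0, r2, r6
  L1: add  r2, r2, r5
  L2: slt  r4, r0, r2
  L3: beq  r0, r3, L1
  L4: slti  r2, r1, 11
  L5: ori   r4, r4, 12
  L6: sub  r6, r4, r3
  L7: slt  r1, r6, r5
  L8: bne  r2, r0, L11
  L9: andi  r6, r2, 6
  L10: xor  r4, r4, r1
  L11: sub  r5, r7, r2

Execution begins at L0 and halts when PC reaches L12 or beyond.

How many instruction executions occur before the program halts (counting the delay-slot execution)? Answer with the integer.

#0 and  r0, r2, r6 ; 0/3/3/8/8/1/10/10
#1 add  r2, r2, r5 ; 0/3/4/8/8/1/10/10
#2 slt  r4, r0, r2 ; 0/3/4/8/1/1/10/10
#3 beq  r0, r3, L1 ; 0/3/4/8/1/1/10/10 ; →fallthru
#4 slti  r2, r1, 11 ; 0/3/1/8/1/1/10/10
#5 ori   r4, r4, 12 ; 0/3/1/8/13/1/10/10
#6 sub  r6, r4, r3 ; 0/3/1/8/13/1/5/10
#7 slt  r1, r6, r5 ; 0/0/1/8/13/1/5/10
#8 bne  r2, r0, L11 ; 0/0/1/8/13/1/5/10 ; →target
#9 andi  r6, r2, 6 ; 0/0/1/8/13/1/0/10
#11 sub  r5, r7, r2 ; 0/0/1/8/13/9/0/10

11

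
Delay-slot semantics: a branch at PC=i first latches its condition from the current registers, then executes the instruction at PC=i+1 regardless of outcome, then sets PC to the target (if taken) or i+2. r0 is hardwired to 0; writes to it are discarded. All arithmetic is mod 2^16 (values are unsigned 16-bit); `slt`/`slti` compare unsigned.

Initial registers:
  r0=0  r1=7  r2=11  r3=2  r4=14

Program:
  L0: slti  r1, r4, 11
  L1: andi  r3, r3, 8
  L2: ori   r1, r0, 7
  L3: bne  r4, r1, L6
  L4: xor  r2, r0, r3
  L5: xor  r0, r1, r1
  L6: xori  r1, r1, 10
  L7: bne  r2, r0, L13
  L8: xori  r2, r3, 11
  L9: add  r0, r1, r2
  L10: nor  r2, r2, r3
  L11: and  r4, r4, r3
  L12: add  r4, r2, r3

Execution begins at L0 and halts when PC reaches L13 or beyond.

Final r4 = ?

65524

  step pc=0: slti  r1, r4, 11  regs=(0,0,11,2,14)
  step pc=1: andi  r3, r3, 8  regs=(0,0,11,0,14)
  step pc=2: ori   r1, r0, 7  regs=(0,7,11,0,14)
  step pc=3: bne  r4, r1, L6  cond=T  regs=(0,7,11,0,14)
  step pc=4: xor  r2, r0, r3  regs=(0,7,0,0,14)
  step pc=6: xori  r1, r1, 10  regs=(0,13,0,0,14)
  step pc=7: bne  r2, r0, L13  cond=F  regs=(0,13,0,0,14)
  step pc=8: xori  r2, r3, 11  regs=(0,13,11,0,14)
  step pc=9: add  r0, r1, r2  regs=(0,13,11,0,14)
  step pc=10: nor  r2, r2, r3  regs=(0,13,65524,0,14)
  step pc=11: and  r4, r4, r3  regs=(0,13,65524,0,0)
  step pc=12: add  r4, r2, r3  regs=(0,13,65524,0,65524)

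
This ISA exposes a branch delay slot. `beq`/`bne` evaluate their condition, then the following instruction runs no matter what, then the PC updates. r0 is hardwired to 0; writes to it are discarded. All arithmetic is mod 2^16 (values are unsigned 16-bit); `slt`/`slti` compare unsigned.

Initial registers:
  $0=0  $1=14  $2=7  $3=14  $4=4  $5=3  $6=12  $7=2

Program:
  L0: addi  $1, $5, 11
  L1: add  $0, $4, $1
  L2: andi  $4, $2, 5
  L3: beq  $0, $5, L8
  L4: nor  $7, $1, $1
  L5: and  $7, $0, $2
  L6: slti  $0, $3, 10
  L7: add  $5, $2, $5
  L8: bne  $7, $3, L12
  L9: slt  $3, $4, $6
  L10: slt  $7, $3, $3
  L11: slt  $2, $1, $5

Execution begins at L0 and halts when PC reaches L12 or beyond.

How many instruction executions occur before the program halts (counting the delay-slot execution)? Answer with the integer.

10

PC=0  addi  $1, $5, 11       | $0=0 $1=14 $2=7 $3=14 $4=4 $5=3 $6=12 $7=2
PC=1  add  $0, $4, $1        | $0=0 $1=14 $2=7 $3=14 $4=4 $5=3 $6=12 $7=2
PC=2  andi  $4, $2, 5        | $0=0 $1=14 $2=7 $3=14 $4=5 $5=3 $6=12 $7=2
PC=3  beq  $0, $5, L8        | $0=0 $1=14 $2=7 $3=14 $4=5 $5=3 $6=12 $7=2  [not taken]
PC=4  nor  $7, $1, $1        | $0=0 $1=14 $2=7 $3=14 $4=5 $5=3 $6=12 $7=65521
PC=5  and  $7, $0, $2        | $0=0 $1=14 $2=7 $3=14 $4=5 $5=3 $6=12 $7=0
PC=6  slti  $0, $3, 10       | $0=0 $1=14 $2=7 $3=14 $4=5 $5=3 $6=12 $7=0
PC=7  add  $5, $2, $5        | $0=0 $1=14 $2=7 $3=14 $4=5 $5=10 $6=12 $7=0
PC=8  bne  $7, $3, L12       | $0=0 $1=14 $2=7 $3=14 $4=5 $5=10 $6=12 $7=0  [TAKEN]
PC=9  slt  $3, $4, $6        | $0=0 $1=14 $2=7 $3=1 $4=5 $5=10 $6=12 $7=0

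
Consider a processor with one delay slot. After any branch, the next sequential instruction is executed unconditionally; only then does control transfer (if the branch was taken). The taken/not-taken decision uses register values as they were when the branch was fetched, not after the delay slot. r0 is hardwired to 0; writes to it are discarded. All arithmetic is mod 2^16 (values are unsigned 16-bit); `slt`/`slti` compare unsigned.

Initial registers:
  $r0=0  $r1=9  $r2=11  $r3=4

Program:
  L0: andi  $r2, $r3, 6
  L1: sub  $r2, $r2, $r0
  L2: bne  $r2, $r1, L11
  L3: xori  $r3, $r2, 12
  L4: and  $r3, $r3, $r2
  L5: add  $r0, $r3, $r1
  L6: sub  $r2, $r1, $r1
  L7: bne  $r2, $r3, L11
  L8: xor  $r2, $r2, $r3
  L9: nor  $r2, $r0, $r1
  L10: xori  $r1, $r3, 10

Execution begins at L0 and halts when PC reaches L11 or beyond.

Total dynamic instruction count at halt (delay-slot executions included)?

4

[0] andi  $r2, $r3, 6  →  {$r0:0, $r1:9, $r2:4, $r3:4}
[1] sub  $r2, $r2, $r0  →  {$r0:0, $r1:9, $r2:4, $r3:4}
[2] bne  $r2, $r1, L11  →  {$r0:0, $r1:9, $r2:4, $r3:4}  ⟨branch taken⟩
[3] xori  $r3, $r2, 12  →  {$r0:0, $r1:9, $r2:4, $r3:8}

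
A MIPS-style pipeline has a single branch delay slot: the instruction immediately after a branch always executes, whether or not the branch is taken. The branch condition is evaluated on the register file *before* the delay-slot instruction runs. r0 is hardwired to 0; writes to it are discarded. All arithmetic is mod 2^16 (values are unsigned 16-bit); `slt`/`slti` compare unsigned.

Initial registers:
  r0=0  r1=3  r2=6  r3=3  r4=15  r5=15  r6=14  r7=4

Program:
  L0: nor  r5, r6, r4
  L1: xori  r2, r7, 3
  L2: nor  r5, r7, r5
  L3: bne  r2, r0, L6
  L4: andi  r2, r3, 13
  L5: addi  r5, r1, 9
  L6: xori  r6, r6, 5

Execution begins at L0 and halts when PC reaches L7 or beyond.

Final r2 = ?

1

PC=0  nor  r5, r6, r4        | r0=0 r1=3 r2=6 r3=3 r4=15 r5=65520 r6=14 r7=4
PC=1  xori  r2, r7, 3        | r0=0 r1=3 r2=7 r3=3 r4=15 r5=65520 r6=14 r7=4
PC=2  nor  r5, r7, r5        | r0=0 r1=3 r2=7 r3=3 r4=15 r5=11 r6=14 r7=4
PC=3  bne  r2, r0, L6        | r0=0 r1=3 r2=7 r3=3 r4=15 r5=11 r6=14 r7=4  [TAKEN]
PC=4  andi  r2, r3, 13       | r0=0 r1=3 r2=1 r3=3 r4=15 r5=11 r6=14 r7=4
PC=6  xori  r6, r6, 5        | r0=0 r1=3 r2=1 r3=3 r4=15 r5=11 r6=11 r7=4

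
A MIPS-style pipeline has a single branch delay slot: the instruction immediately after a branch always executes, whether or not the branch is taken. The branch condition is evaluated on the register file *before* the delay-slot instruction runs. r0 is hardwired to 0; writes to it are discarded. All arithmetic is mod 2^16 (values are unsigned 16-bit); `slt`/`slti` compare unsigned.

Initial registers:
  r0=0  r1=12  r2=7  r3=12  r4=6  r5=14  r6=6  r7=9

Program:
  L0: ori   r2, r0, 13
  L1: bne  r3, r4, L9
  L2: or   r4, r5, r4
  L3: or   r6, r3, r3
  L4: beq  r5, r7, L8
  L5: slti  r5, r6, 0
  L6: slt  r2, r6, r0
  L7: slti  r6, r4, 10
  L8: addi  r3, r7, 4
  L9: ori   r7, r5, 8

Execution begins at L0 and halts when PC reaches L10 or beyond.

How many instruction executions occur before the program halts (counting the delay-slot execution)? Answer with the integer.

4

[0] ori   r2, r0, 13  →  {r0:0, r1:12, r2:13, r3:12, r4:6, r5:14, r6:6, r7:9}
[1] bne  r3, r4, L9  →  {r0:0, r1:12, r2:13, r3:12, r4:6, r5:14, r6:6, r7:9}  ⟨branch taken⟩
[2] or   r4, r5, r4  →  {r0:0, r1:12, r2:13, r3:12, r4:14, r5:14, r6:6, r7:9}
[9] ori   r7, r5, 8  →  {r0:0, r1:12, r2:13, r3:12, r4:14, r5:14, r6:6, r7:14}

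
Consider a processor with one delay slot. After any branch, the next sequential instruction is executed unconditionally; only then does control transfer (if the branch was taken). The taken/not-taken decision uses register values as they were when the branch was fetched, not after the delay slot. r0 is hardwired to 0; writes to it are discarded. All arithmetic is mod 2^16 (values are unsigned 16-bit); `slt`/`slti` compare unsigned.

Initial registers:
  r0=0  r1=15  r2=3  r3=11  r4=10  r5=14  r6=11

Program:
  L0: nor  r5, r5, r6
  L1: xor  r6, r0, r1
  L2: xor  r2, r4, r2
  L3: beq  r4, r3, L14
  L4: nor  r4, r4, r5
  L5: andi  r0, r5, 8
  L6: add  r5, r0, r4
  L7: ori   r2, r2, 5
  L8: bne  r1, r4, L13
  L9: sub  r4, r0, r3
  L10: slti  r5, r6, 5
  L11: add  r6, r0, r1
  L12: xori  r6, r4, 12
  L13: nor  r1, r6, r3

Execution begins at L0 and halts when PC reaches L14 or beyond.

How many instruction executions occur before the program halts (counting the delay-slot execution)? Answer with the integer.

11

#0 nor  r5, r5, r6 ; 0/15/3/11/10/65520/11
#1 xor  r6, r0, r1 ; 0/15/3/11/10/65520/15
#2 xor  r2, r4, r2 ; 0/15/9/11/10/65520/15
#3 beq  r4, r3, L14 ; 0/15/9/11/10/65520/15 ; →fallthru
#4 nor  r4, r4, r5 ; 0/15/9/11/5/65520/15
#5 andi  r0, r5, 8 ; 0/15/9/11/5/65520/15
#6 add  r5, r0, r4 ; 0/15/9/11/5/5/15
#7 ori   r2, r2, 5 ; 0/15/13/11/5/5/15
#8 bne  r1, r4, L13 ; 0/15/13/11/5/5/15 ; →target
#9 sub  r4, r0, r3 ; 0/15/13/11/65525/5/15
#13 nor  r1, r6, r3 ; 0/65520/13/11/65525/5/15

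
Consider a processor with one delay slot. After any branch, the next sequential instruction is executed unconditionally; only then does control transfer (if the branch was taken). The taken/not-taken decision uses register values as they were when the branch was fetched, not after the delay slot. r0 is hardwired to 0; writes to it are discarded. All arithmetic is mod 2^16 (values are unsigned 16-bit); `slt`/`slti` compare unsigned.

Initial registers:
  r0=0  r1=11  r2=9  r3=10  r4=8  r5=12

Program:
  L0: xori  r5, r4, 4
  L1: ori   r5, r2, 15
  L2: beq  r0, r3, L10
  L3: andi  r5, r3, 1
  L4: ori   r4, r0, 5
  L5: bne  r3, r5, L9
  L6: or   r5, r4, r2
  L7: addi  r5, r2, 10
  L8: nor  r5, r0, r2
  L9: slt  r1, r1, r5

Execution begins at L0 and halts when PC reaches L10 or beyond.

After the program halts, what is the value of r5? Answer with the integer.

13

PC=0  xori  r5, r4, 4        | r0=0 r1=11 r2=9 r3=10 r4=8 r5=12
PC=1  ori   r5, r2, 15       | r0=0 r1=11 r2=9 r3=10 r4=8 r5=15
PC=2  beq  r0, r3, L10       | r0=0 r1=11 r2=9 r3=10 r4=8 r5=15  [not taken]
PC=3  andi  r5, r3, 1        | r0=0 r1=11 r2=9 r3=10 r4=8 r5=0
PC=4  ori   r4, r0, 5        | r0=0 r1=11 r2=9 r3=10 r4=5 r5=0
PC=5  bne  r3, r5, L9        | r0=0 r1=11 r2=9 r3=10 r4=5 r5=0  [TAKEN]
PC=6  or   r5, r4, r2        | r0=0 r1=11 r2=9 r3=10 r4=5 r5=13
PC=9  slt  r1, r1, r5        | r0=0 r1=1 r2=9 r3=10 r4=5 r5=13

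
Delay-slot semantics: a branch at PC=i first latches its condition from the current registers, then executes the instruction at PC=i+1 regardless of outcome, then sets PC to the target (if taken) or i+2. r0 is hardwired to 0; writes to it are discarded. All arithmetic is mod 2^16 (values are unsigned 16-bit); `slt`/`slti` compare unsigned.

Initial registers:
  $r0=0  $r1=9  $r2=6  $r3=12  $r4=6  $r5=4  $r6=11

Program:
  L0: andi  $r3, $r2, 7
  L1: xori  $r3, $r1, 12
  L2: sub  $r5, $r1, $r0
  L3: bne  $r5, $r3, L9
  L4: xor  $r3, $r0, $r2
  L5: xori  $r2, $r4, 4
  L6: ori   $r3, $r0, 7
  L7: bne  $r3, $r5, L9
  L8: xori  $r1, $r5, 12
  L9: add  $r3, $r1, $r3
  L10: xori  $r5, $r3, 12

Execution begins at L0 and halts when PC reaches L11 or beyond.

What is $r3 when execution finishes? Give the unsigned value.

15

#0 andi  $r3, $r2, 7 ; 0/9/6/6/6/4/11
#1 xori  $r3, $r1, 12 ; 0/9/6/5/6/4/11
#2 sub  $r5, $r1, $r0 ; 0/9/6/5/6/9/11
#3 bne  $r5, $r3, L9 ; 0/9/6/5/6/9/11 ; →target
#4 xor  $r3, $r0, $r2 ; 0/9/6/6/6/9/11
#9 add  $r3, $r1, $r3 ; 0/9/6/15/6/9/11
#10 xori  $r5, $r3, 12 ; 0/9/6/15/6/3/11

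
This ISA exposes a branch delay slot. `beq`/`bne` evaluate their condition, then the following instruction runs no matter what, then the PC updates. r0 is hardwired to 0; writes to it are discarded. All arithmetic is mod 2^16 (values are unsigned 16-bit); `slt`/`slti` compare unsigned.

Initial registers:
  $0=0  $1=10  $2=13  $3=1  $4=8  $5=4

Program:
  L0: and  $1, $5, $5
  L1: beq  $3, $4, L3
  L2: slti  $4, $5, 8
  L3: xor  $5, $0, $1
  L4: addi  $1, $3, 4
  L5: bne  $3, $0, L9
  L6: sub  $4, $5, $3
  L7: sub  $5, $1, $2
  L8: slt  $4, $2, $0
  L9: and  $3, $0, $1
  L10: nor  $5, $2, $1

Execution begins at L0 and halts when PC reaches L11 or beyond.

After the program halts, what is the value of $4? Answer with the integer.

3

#0 and  $1, $5, $5 ; 0/4/13/1/8/4
#1 beq  $3, $4, L3 ; 0/4/13/1/8/4 ; →fallthru
#2 slti  $4, $5, 8 ; 0/4/13/1/1/4
#3 xor  $5, $0, $1 ; 0/4/13/1/1/4
#4 addi  $1, $3, 4 ; 0/5/13/1/1/4
#5 bne  $3, $0, L9 ; 0/5/13/1/1/4 ; →target
#6 sub  $4, $5, $3 ; 0/5/13/1/3/4
#9 and  $3, $0, $1 ; 0/5/13/0/3/4
#10 nor  $5, $2, $1 ; 0/5/13/0/3/65522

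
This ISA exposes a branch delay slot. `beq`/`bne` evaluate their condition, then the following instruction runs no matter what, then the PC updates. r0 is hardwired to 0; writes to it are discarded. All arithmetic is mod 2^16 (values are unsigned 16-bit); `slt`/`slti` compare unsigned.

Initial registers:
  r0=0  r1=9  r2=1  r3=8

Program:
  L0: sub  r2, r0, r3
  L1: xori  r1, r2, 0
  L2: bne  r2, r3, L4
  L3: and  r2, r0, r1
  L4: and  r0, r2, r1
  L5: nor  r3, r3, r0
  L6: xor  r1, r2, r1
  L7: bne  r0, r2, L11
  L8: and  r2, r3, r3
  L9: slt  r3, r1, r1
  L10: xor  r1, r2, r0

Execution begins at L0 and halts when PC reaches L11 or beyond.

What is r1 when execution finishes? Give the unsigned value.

#0 sub  r2, r0, r3 ; 0/9/65528/8
#1 xori  r1, r2, 0 ; 0/65528/65528/8
#2 bne  r2, r3, L4 ; 0/65528/65528/8 ; →target
#3 and  r2, r0, r1 ; 0/65528/0/8
#4 and  r0, r2, r1 ; 0/65528/0/8
#5 nor  r3, r3, r0 ; 0/65528/0/65527
#6 xor  r1, r2, r1 ; 0/65528/0/65527
#7 bne  r0, r2, L11 ; 0/65528/0/65527 ; →fallthru
#8 and  r2, r3, r3 ; 0/65528/65527/65527
#9 slt  r3, r1, r1 ; 0/65528/65527/0
#10 xor  r1, r2, r0 ; 0/65527/65527/0

65527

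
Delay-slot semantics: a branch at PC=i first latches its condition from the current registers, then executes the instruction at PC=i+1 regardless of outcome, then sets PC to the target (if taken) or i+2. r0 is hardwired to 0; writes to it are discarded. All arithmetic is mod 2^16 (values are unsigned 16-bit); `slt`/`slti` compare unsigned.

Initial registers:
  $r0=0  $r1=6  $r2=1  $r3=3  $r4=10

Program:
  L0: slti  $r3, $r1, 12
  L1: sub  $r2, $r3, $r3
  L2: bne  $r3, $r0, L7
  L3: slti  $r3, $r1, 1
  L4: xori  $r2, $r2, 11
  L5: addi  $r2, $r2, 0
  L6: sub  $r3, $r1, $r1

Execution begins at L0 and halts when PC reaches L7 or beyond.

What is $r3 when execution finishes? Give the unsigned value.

0

[0] slti  $r3, $r1, 12  →  {$r0:0, $r1:6, $r2:1, $r3:1, $r4:10}
[1] sub  $r2, $r3, $r3  →  {$r0:0, $r1:6, $r2:0, $r3:1, $r4:10}
[2] bne  $r3, $r0, L7  →  {$r0:0, $r1:6, $r2:0, $r3:1, $r4:10}  ⟨branch taken⟩
[3] slti  $r3, $r1, 1  →  {$r0:0, $r1:6, $r2:0, $r3:0, $r4:10}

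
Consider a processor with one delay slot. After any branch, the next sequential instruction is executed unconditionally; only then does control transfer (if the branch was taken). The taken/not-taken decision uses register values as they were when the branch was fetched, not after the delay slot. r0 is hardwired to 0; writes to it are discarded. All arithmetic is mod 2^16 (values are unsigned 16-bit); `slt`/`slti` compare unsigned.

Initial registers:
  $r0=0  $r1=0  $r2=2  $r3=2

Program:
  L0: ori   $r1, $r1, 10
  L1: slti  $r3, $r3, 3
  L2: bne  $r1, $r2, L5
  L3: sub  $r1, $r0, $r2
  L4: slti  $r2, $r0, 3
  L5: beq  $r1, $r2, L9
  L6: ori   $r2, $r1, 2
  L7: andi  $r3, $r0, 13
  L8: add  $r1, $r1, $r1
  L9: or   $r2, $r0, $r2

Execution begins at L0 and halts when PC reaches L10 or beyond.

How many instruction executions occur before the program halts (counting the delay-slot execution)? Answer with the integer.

[0] ori   $r1, $r1, 10  →  {$r0:0, $r1:10, $r2:2, $r3:2}
[1] slti  $r3, $r3, 3  →  {$r0:0, $r1:10, $r2:2, $r3:1}
[2] bne  $r1, $r2, L5  →  {$r0:0, $r1:10, $r2:2, $r3:1}  ⟨branch taken⟩
[3] sub  $r1, $r0, $r2  →  {$r0:0, $r1:65534, $r2:2, $r3:1}
[5] beq  $r1, $r2, L9  →  {$r0:0, $r1:65534, $r2:2, $r3:1}  ⟨branch fallthrough⟩
[6] ori   $r2, $r1, 2  →  {$r0:0, $r1:65534, $r2:65534, $r3:1}
[7] andi  $r3, $r0, 13  →  {$r0:0, $r1:65534, $r2:65534, $r3:0}
[8] add  $r1, $r1, $r1  →  {$r0:0, $r1:65532, $r2:65534, $r3:0}
[9] or   $r2, $r0, $r2  →  {$r0:0, $r1:65532, $r2:65534, $r3:0}

9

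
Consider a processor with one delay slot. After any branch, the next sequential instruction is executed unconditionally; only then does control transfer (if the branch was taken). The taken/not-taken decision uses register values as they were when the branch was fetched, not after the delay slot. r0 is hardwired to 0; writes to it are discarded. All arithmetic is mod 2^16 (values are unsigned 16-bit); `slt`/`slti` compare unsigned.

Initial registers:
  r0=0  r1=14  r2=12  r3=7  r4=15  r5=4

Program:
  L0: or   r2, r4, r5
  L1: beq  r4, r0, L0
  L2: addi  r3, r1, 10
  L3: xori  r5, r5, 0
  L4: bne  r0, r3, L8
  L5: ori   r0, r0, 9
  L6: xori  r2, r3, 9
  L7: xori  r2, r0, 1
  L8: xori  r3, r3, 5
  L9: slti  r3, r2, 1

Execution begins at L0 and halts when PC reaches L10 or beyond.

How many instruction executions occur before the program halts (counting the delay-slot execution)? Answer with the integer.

[0] or   r2, r4, r5  →  {r0:0, r1:14, r2:15, r3:7, r4:15, r5:4}
[1] beq  r4, r0, L0  →  {r0:0, r1:14, r2:15, r3:7, r4:15, r5:4}  ⟨branch fallthrough⟩
[2] addi  r3, r1, 10  →  {r0:0, r1:14, r2:15, r3:24, r4:15, r5:4}
[3] xori  r5, r5, 0  →  {r0:0, r1:14, r2:15, r3:24, r4:15, r5:4}
[4] bne  r0, r3, L8  →  {r0:0, r1:14, r2:15, r3:24, r4:15, r5:4}  ⟨branch taken⟩
[5] ori   r0, r0, 9  →  {r0:0, r1:14, r2:15, r3:24, r4:15, r5:4}
[8] xori  r3, r3, 5  →  {r0:0, r1:14, r2:15, r3:29, r4:15, r5:4}
[9] slti  r3, r2, 1  →  {r0:0, r1:14, r2:15, r3:0, r4:15, r5:4}

8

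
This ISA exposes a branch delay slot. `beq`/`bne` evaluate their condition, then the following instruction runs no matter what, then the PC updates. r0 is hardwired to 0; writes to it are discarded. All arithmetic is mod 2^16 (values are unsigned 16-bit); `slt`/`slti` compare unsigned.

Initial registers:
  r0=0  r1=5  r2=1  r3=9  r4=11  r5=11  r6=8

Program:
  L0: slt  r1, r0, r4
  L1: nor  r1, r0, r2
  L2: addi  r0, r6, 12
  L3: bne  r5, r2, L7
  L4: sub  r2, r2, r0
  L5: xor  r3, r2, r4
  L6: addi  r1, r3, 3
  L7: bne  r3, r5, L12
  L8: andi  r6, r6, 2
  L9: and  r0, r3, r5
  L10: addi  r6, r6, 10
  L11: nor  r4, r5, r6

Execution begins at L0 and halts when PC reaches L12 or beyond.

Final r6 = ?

0

#0 slt  r1, r0, r4 ; 0/1/1/9/11/11/8
#1 nor  r1, r0, r2 ; 0/65534/1/9/11/11/8
#2 addi  r0, r6, 12 ; 0/65534/1/9/11/11/8
#3 bne  r5, r2, L7 ; 0/65534/1/9/11/11/8 ; →target
#4 sub  r2, r2, r0 ; 0/65534/1/9/11/11/8
#7 bne  r3, r5, L12 ; 0/65534/1/9/11/11/8 ; →target
#8 andi  r6, r6, 2 ; 0/65534/1/9/11/11/0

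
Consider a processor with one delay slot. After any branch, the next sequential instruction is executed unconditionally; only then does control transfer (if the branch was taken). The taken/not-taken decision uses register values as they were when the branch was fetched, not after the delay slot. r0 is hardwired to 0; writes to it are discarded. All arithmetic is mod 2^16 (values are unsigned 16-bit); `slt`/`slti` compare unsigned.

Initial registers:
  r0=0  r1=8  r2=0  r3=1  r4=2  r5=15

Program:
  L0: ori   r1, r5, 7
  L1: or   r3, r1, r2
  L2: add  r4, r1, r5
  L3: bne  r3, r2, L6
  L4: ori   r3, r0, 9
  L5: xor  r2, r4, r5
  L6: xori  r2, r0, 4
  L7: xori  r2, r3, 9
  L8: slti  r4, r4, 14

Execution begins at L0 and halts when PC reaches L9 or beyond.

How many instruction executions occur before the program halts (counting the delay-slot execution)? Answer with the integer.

[0] ori   r1, r5, 7  →  {r0:0, r1:15, r2:0, r3:1, r4:2, r5:15}
[1] or   r3, r1, r2  →  {r0:0, r1:15, r2:0, r3:15, r4:2, r5:15}
[2] add  r4, r1, r5  →  {r0:0, r1:15, r2:0, r3:15, r4:30, r5:15}
[3] bne  r3, r2, L6  →  {r0:0, r1:15, r2:0, r3:15, r4:30, r5:15}  ⟨branch taken⟩
[4] ori   r3, r0, 9  →  {r0:0, r1:15, r2:0, r3:9, r4:30, r5:15}
[6] xori  r2, r0, 4  →  {r0:0, r1:15, r2:4, r3:9, r4:30, r5:15}
[7] xori  r2, r3, 9  →  {r0:0, r1:15, r2:0, r3:9, r4:30, r5:15}
[8] slti  r4, r4, 14  →  {r0:0, r1:15, r2:0, r3:9, r4:0, r5:15}

8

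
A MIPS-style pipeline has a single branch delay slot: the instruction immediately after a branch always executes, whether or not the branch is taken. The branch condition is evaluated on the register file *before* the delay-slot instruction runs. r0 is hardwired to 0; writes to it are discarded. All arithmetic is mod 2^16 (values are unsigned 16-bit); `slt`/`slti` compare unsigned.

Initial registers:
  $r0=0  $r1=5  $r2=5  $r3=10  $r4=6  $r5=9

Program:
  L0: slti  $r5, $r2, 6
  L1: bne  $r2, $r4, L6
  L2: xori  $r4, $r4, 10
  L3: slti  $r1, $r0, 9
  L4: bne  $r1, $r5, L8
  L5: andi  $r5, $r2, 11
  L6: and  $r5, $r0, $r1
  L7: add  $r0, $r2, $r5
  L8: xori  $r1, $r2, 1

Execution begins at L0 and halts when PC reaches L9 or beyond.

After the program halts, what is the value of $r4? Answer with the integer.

12

PC=0  slti  $r5, $r2, 6      | $r0=0 $r1=5 $r2=5 $r3=10 $r4=6 $r5=1
PC=1  bne  $r2, $r4, L6      | $r0=0 $r1=5 $r2=5 $r3=10 $r4=6 $r5=1  [TAKEN]
PC=2  xori  $r4, $r4, 10     | $r0=0 $r1=5 $r2=5 $r3=10 $r4=12 $r5=1
PC=6  and  $r5, $r0, $r1     | $r0=0 $r1=5 $r2=5 $r3=10 $r4=12 $r5=0
PC=7  add  $r0, $r2, $r5     | $r0=0 $r1=5 $r2=5 $r3=10 $r4=12 $r5=0
PC=8  xori  $r1, $r2, 1      | $r0=0 $r1=4 $r2=5 $r3=10 $r4=12 $r5=0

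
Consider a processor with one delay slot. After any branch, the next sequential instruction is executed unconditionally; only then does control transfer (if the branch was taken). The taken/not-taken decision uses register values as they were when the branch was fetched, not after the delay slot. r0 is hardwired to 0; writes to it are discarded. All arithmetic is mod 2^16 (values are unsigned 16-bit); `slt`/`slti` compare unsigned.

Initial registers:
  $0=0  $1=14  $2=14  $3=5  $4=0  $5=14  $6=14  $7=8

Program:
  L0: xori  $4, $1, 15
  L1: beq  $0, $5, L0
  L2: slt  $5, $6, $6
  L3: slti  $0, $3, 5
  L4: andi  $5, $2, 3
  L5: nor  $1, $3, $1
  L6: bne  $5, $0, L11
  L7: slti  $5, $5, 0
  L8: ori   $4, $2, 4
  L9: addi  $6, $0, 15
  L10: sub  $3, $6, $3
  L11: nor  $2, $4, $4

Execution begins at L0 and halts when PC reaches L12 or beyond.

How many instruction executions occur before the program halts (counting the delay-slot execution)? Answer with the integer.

  step pc=0: xori  $4, $1, 15  regs=(0,14,14,5,1,14,14,8)
  step pc=1: beq  $0, $5, L0  cond=F  regs=(0,14,14,5,1,14,14,8)
  step pc=2: slt  $5, $6, $6  regs=(0,14,14,5,1,0,14,8)
  step pc=3: slti  $0, $3, 5  regs=(0,14,14,5,1,0,14,8)
  step pc=4: andi  $5, $2, 3  regs=(0,14,14,5,1,2,14,8)
  step pc=5: nor  $1, $3, $1  regs=(0,65520,14,5,1,2,14,8)
  step pc=6: bne  $5, $0, L11  cond=T  regs=(0,65520,14,5,1,2,14,8)
  step pc=7: slti  $5, $5, 0  regs=(0,65520,14,5,1,0,14,8)
  step pc=11: nor  $2, $4, $4  regs=(0,65520,65534,5,1,0,14,8)

9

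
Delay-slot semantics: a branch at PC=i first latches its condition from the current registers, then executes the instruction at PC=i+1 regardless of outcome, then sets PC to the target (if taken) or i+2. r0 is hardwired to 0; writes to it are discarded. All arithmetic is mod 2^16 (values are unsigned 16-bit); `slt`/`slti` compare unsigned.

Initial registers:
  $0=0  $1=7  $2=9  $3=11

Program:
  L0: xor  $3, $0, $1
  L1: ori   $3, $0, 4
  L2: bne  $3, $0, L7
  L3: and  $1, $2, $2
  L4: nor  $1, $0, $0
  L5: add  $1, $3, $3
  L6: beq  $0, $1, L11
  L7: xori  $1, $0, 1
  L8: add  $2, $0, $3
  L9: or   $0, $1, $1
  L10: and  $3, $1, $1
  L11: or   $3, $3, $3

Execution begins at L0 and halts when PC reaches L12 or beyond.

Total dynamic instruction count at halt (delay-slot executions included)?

9

PC=0  xor  $3, $0, $1        | $0=0 $1=7 $2=9 $3=7
PC=1  ori   $3, $0, 4        | $0=0 $1=7 $2=9 $3=4
PC=2  bne  $3, $0, L7        | $0=0 $1=7 $2=9 $3=4  [TAKEN]
PC=3  and  $1, $2, $2        | $0=0 $1=9 $2=9 $3=4
PC=7  xori  $1, $0, 1        | $0=0 $1=1 $2=9 $3=4
PC=8  add  $2, $0, $3        | $0=0 $1=1 $2=4 $3=4
PC=9  or   $0, $1, $1        | $0=0 $1=1 $2=4 $3=4
PC=10 and  $3, $1, $1        | $0=0 $1=1 $2=4 $3=1
PC=11 or   $3, $3, $3        | $0=0 $1=1 $2=4 $3=1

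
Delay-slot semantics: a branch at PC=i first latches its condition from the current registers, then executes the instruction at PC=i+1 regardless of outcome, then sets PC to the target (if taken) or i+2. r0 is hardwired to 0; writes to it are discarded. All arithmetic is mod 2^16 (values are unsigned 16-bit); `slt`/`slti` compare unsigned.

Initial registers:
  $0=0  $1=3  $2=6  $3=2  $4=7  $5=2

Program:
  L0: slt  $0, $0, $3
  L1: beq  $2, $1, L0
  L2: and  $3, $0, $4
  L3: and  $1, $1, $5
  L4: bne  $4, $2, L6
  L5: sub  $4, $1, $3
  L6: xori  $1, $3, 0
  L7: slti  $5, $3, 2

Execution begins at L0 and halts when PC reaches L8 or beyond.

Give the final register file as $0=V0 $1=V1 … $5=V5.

[0] slt  $0, $0, $3  →  {$0:0, $1:3, $2:6, $3:2, $4:7, $5:2}
[1] beq  $2, $1, L0  →  {$0:0, $1:3, $2:6, $3:2, $4:7, $5:2}  ⟨branch fallthrough⟩
[2] and  $3, $0, $4  →  {$0:0, $1:3, $2:6, $3:0, $4:7, $5:2}
[3] and  $1, $1, $5  →  {$0:0, $1:2, $2:6, $3:0, $4:7, $5:2}
[4] bne  $4, $2, L6  →  {$0:0, $1:2, $2:6, $3:0, $4:7, $5:2}  ⟨branch taken⟩
[5] sub  $4, $1, $3  →  {$0:0, $1:2, $2:6, $3:0, $4:2, $5:2}
[6] xori  $1, $3, 0  →  {$0:0, $1:0, $2:6, $3:0, $4:2, $5:2}
[7] slti  $5, $3, 2  →  {$0:0, $1:0, $2:6, $3:0, $4:2, $5:1}

$0=0 $1=0 $2=6 $3=0 $4=2 $5=1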